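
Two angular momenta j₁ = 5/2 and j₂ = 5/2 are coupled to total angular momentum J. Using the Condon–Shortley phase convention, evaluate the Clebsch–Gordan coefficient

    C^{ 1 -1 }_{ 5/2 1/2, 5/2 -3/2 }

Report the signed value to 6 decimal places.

−√(8/35) = -0.478091

triangle: 4!×1!×1!/7! = 24/5040
(j±m)!: 3!×2!×1!×4!×0!×2! = 576
prefactor² = (2J+1)×Δ×N² = 288/35
  k=1: −1/(1!×3!×1!×0!×0!×1!) = -1/6
Σ = -1/6  ⇒  CG² = 288/35×(-1/6)² = 8/35
CG = −√(8/35) = -0.478091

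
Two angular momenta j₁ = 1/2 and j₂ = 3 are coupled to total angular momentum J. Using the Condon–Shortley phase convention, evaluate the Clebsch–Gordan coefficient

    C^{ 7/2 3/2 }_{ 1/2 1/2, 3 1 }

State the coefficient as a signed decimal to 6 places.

+√(5/7) ≈ +0.845154

√[8·0!1!6!/8! · 1!0!4!2!5!2!] = √(11520/7)
  +(−1)^0/∏(0,0,0,4,1,2)! = 1/48  (running 1/48)
⟨..|..⟩ = √(11520/7)·(1/48) = +0.845154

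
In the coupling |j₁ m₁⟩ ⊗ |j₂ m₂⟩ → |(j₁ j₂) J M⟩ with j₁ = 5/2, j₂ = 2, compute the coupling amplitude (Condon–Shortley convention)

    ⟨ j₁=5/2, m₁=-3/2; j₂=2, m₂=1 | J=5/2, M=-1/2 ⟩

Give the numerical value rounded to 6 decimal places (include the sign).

j₁+j₂−J=2  J+j₁−j₂=3  J−j₁+j₂=2  j₁+j₂+J+1=8
(j₁±m₁, j₂±m₂, J±M) = (1,4,3,1,2,3)
P² = 216/35
sum k=1..2:
  [1] −1/12 = -1/12
  [2] +1/4 = 1/4
S = 1/6
C² = P²·S² = 6/35 ; C = +0.414039

+√(6/35) = +0.414039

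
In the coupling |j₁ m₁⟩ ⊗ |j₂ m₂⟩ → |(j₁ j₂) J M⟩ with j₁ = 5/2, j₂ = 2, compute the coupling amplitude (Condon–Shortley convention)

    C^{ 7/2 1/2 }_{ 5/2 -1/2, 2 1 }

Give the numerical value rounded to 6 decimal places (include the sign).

-0.557773

j₁+j₂−J=1  J+j₁−j₂=4  J−j₁+j₂=3  j₁+j₂+J+1=9
(j₁±m₁, j₂±m₂, J±M) = (2,3,3,1,4,3)
P² = 1152/35
sum k=0..1:
  [0] +1/36 = 1/36
  [1] −1/8 = -1/8
S = -7/72
C² = P²·S² = 14/45 ; C = -0.557773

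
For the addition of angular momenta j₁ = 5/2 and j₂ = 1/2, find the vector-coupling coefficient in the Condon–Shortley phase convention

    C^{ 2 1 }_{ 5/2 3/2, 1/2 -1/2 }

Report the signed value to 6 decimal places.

triangle: 1!*4!*0!/6! = 24/720
(j±m)!: 4!*1!*0!*1!*3!*1! = 144
prefactor² = (2J+1)*Δ*N² = 24
  k=0: +1/(0!*1!*1!*0!*3!*0!) = 1/6
Σ = 1/6  ⇒  CG² = 24*1/6² = 2/3
CG = +√(2/3) = +0.816497

+√(2/3) = +0.816497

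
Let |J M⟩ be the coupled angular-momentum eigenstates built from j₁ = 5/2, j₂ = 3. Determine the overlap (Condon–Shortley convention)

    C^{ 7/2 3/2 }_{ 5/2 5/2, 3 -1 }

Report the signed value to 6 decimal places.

√[8·2!3!4!/10! · 5!0!2!4!5!2!] = √(6144/7)
  +(−1)^0/∏(0,2,0,2,3,2)! = 1/48  (running 1/48)
⟨..|..⟩ = √(6144/7)·(1/48) = +0.617213

+√(8/21) ≈ +0.617213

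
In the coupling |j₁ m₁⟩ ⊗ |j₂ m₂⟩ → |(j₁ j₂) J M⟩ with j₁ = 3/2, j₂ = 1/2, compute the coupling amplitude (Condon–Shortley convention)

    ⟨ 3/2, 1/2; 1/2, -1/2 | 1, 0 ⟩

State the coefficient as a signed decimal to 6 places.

√[3·1!2!0!/4! · 2!1!0!1!1!1!] = √(1/2)
  +(−1)^0/∏(0,1,1,0,1,0)! = 1  (running 1)
⟨..|..⟩ = √(1/2)·(1) = +0.707107

+√(1/2) ≈ +0.707107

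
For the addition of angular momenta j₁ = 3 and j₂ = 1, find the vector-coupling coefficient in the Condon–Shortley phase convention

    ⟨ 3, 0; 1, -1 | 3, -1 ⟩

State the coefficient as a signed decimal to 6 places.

j₁+j₂−J=1  J+j₁−j₂=5  J−j₁+j₂=1  j₁+j₂+J+1=8
(j₁±m₁, j₂±m₂, J±M) = (3,3,0,2,2,4)
P² = 72
sum k=0..0:
  [0] +1/12 = 1/12
S = 1/12
C² = P²·S² = 1/2 ; C = +0.707107

+√(1/2) = +0.707107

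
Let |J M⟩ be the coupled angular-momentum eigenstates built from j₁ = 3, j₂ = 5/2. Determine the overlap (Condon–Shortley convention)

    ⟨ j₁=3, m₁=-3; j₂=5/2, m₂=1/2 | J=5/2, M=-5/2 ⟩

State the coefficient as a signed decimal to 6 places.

triangle: 3!*3!*2!/9! = 72/362880
(j±m)!: 0!*6!*3!*2!*0!*5! = 1036800
prefactor² = (2J+1)*Δ*N² = 8640/7
  k=3: −1/(3!*0!*3!*0!*0!*2!) = -1/72
Σ = -1/72  ⇒  CG² = 8640/7*(-1/72)² = 5/21
CG = −√(5/21) = -0.487950

−√(5/21) = -0.487950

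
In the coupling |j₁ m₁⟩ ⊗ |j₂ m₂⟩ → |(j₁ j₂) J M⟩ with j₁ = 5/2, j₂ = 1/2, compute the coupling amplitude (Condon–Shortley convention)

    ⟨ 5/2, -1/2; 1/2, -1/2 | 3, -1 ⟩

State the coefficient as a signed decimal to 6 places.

√[7·0!5!1!/7! · 2!3!0!1!2!4!] = √(96)
  +(−1)^0/∏(0,0,3,0,2,1)! = 1/12  (running 1/12)
⟨..|..⟩ = √(96)·(1/12) = +0.816497

+√(2/3) = +0.816497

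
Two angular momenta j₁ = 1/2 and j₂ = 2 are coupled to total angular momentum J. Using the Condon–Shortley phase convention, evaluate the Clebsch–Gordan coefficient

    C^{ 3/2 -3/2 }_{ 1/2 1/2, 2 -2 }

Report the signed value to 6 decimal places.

+0.894427

√[4·1!0!3!/5! · 1!0!0!4!0!3!] = √(144/5)
  +(−1)^0/∏(0,1,0,0,0,3)! = 1/6  (running 1/6)
⟨..|..⟩ = √(144/5)·(1/6) = +0.894427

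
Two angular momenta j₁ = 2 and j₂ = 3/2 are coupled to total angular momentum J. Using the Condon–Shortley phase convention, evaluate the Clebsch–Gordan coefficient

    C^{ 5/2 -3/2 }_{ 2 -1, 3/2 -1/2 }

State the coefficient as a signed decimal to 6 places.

-0.169031

j₁+j₂−J=1  J+j₁−j₂=3  J−j₁+j₂=2  j₁+j₂+J+1=7
(j₁±m₁, j₂±m₂, J±M) = (1,3,1,2,1,4)
P² = 144/35
sum k=0..1:
  [0] +1/6 = 1/6
  [1] −1/4 = -1/4
S = -1/12
C² = P²·S² = 1/35 ; C = -0.169031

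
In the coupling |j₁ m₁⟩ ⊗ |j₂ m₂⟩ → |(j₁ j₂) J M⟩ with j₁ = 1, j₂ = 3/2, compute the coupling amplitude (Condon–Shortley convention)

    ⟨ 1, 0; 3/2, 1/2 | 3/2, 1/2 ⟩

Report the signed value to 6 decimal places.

triangle: 1!×1!×2!/5! = 2/120
(j±m)!: 1!×1!×2!×1!×2!×1! = 4
prefactor² = (2J+1)×Δ×N² = 4/15
  k=0: +1/(0!×1!×1!×2!×0!×0!) = 1/2
  k=1: −1/(1!×0!×0!×1!×1!×1!) = -1
Σ = -1/2  ⇒  CG² = 4/15×(-1/2)² = 1/15
CG = −√(1/15) = -0.258199

−√(1/15) = -0.258199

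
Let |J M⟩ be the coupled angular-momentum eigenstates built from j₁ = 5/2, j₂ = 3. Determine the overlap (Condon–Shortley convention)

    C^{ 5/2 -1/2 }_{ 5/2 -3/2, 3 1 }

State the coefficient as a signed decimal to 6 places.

j₁+j₂−J=3  J+j₁−j₂=2  J−j₁+j₂=3  j₁+j₂+J+1=9
(j₁±m₁, j₂±m₂, J±M) = (1,4,4,2,2,3)
P² = 576/35
sum k=2..3:
  [2] +1/8 = 1/8
  [3] −1/12 = -1/12
S = 1/24
C² = P²·S² = 1/35 ; C = +0.169031

+√(1/35) ≈ +0.169031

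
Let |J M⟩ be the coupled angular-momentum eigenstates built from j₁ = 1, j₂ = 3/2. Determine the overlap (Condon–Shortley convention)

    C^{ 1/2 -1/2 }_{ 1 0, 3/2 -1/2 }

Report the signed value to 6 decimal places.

j₁+j₂−J=2  J+j₁−j₂=0  J−j₁+j₂=1  j₁+j₂+J+1=4
(j₁±m₁, j₂±m₂, J±M) = (1,1,1,2,0,1)
P² = 1/3
sum k=1..1:
  [1] −1/1 = -1
S = -1
C² = P²·S² = 1/3 ; C = -0.577350

-0.577350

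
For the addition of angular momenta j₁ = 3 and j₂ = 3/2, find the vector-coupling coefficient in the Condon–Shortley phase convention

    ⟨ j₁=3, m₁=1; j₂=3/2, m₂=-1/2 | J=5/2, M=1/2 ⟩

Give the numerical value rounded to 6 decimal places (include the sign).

−√(1/70) ≈ -0.119523

√[6·2!4!1!/8! · 4!2!1!2!3!2!] = √(288/35)
  +(−1)^0/∏(0,2,2,1,2,0)! = 1/8  (running 1/8)
  +(−1)^1/∏(1,1,1,0,3,1)! = -1/6  (running -1/24)
⟨..|..⟩ = √(288/35)·(-1/24) = -0.119523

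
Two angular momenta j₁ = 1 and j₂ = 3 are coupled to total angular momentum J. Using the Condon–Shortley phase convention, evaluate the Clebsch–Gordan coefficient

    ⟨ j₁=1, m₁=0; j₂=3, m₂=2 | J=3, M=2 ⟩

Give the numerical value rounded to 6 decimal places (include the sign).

√[7·1!1!5!/8! · 1!1!5!1!5!1!] = √(300)
  +(−1)^0/∏(0,1,1,5,0,0)! = 1/120  (running 1/120)
  +(−1)^1/∏(1,0,0,4,1,1)! = -1/24  (running -1/30)
⟨..|..⟩ = √(300)·(-1/30) = -0.577350

-0.577350  (= −√(1/3))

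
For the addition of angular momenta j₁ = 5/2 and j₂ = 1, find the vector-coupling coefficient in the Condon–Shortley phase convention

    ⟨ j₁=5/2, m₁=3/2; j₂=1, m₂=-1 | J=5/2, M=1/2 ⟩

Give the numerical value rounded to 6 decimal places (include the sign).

+0.676123

j₁+j₂−J=1  J+j₁−j₂=4  J−j₁+j₂=1  j₁+j₂+J+1=7
(j₁±m₁, j₂±m₂, J±M) = (4,1,0,2,3,2)
P² = 576/35
sum k=0..0:
  [0] +1/6 = 1/6
S = 1/6
C² = P²·S² = 16/35 ; C = +0.676123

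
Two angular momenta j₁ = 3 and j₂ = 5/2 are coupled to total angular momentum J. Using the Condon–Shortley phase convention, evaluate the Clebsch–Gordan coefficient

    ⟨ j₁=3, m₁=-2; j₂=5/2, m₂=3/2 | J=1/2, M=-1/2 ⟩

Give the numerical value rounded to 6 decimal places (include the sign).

j₁+j₂−J=5  J+j₁−j₂=1  J−j₁+j₂=0  j₁+j₂+J+1=7
(j₁±m₁, j₂±m₂, J±M) = (1,5,4,1,0,1)
P² = 960/7
sum k=4..4:
  [4] +1/24 = 1/24
S = 1/24
C² = P²·S² = 5/21 ; C = +0.487950

+0.487950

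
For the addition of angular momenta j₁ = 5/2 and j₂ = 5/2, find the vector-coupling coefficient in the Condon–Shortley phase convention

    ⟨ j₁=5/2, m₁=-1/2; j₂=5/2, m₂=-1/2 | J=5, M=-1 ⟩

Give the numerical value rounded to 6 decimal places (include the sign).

j₁+j₂−J=0  J+j₁−j₂=5  J−j₁+j₂=5  j₁+j₂+J+1=11
(j₁±m₁, j₂±m₂, J±M) = (2,3,2,3,4,6)
P² = 69120/7
sum k=0..0:
  [0] +1/144 = 1/144
S = 1/144
C² = P²·S² = 10/21 ; C = +0.690066

+0.690066  (= +√(10/21))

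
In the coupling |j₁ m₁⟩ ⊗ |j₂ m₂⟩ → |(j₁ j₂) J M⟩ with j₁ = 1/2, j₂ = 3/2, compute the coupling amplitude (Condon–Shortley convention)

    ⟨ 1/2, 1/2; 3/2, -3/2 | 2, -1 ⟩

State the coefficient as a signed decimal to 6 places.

triangle: 0!×1!×3!/5! = 6/120
(j±m)!: 1!×0!×0!×3!×1!×3! = 36
prefactor² = (2J+1)×Δ×N² = 9
  k=0: +1/(0!×0!×0!×0!×1!×3!) = 1/6
Σ = 1/6  ⇒  CG² = 9×1/6² = 1/4
CG = +√(1/4) = +0.500000

+0.500000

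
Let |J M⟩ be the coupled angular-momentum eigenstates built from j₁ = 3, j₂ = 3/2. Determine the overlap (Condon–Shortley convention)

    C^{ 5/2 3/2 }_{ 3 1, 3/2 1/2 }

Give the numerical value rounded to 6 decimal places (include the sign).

−√(7/20) = -0.591608

triangle: 2!×4!×1!/8! = 48/40320
(j±m)!: 4!×2!×2!×1!×4!×1! = 2304
prefactor² = (2J+1)×Δ×N² = 576/35
  k=1: −1/(1!×1!×1!×1!×3!×0!) = -1/6
  k=2: +1/(2!×0!×0!×0!×4!×1!) = 1/48
Σ = -7/48  ⇒  CG² = 576/35×(-7/48)² = 7/20
CG = −√(7/20) = -0.591608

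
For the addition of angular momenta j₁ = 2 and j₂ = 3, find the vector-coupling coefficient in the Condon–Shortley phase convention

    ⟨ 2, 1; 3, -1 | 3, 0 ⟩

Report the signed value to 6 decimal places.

+0.182574  (= +√(1/30))

√[7·2!2!4!/9! · 3!1!2!4!3!3!] = √(96/5)
  +(−1)^0/∏(0,2,1,2,1,2)! = 1/8  (running 1/8)
  +(−1)^1/∏(1,1,0,1,2,3)! = -1/12  (running 1/24)
⟨..|..⟩ = √(96/5)·(1/24) = +0.182574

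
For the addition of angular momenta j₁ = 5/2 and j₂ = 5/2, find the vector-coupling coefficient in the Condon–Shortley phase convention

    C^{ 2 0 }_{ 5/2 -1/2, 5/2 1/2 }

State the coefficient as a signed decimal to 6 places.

+√(4/21) ≈ +0.436436

j₁+j₂−J=3  J+j₁−j₂=2  J−j₁+j₂=2  j₁+j₂+J+1=8
(j₁±m₁, j₂±m₂, J±M) = (2,3,3,2,2,2)
P² = 12/7
sum k=1..3:
  [1] −1/8 = -1/8
  [2] +1/2 = 1/2
  [3] −1/24 = -1/24
S = 1/3
C² = P²·S² = 4/21 ; C = +0.436436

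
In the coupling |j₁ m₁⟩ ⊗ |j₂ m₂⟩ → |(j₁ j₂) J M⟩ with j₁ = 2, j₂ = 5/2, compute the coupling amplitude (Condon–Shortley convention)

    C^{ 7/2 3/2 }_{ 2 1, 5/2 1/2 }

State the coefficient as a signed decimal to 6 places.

j₁+j₂−J=1  J+j₁−j₂=3  J−j₁+j₂=4  j₁+j₂+J+1=9
(j₁±m₁, j₂±m₂, J±M) = (3,1,3,2,5,2)
P² = 384/7
sum k=0..1:
  [0] +1/12 = 1/12
  [1] −1/24 = -1/24
S = 1/24
C² = P²·S² = 2/21 ; C = +0.308607

+√(2/21) ≈ +0.308607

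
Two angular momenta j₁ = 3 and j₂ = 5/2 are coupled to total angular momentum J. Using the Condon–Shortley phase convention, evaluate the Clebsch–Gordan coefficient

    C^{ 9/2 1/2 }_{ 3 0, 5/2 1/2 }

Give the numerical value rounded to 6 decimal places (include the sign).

j₁+j₂−J=1  J+j₁−j₂=5  J−j₁+j₂=4  j₁+j₂+J+1=11
(j₁±m₁, j₂±m₂, J±M) = (3,3,3,2,5,4)
P² = 69120/77
sum k=0..1:
  [0] +1/72 = 1/72
  [1] −1/48 = -1/48
S = -1/144
C² = P²·S² = 10/231 ; C = -0.208063

−√(10/231) = -0.208063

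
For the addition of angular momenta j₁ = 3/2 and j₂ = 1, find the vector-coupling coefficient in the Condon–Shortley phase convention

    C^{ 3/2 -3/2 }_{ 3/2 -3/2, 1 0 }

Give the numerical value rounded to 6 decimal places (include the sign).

j₁+j₂−J=1  J+j₁−j₂=2  J−j₁+j₂=1  j₁+j₂+J+1=5
(j₁±m₁, j₂±m₂, J±M) = (0,3,1,1,0,3)
P² = 12/5
sum k=1..1:
  [1] −1/2 = -1/2
S = -1/2
C² = P²·S² = 3/5 ; C = -0.774597

-0.774597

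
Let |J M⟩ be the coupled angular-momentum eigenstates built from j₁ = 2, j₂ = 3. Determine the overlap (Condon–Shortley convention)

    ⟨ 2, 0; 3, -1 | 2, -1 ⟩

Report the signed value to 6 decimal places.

√[5·3!1!3!/8! · 2!2!2!4!1!3!] = √(36/7)
  +(−1)^1/∏(1,2,1,1,0,2)! = -1/4  (running -1/4)
  +(−1)^2/∏(2,1,0,0,1,3)! = 1/12  (running -1/6)
⟨..|..⟩ = √(36/7)·(-1/6) = -0.377964

−√(1/7) ≈ -0.377964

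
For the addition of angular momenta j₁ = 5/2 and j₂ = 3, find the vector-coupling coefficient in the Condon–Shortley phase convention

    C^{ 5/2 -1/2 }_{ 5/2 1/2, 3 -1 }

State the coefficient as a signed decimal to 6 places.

√[6·3!2!3!/9! · 3!2!2!4!2!3!] = √(288/35)
  +(−1)^0/∏(0,3,2,2,0,1)! = 1/24  (running 1/24)
  +(−1)^1/∏(1,2,1,1,1,2)! = -1/4  (running -5/24)
  +(−1)^2/∏(2,1,0,0,2,3)! = 1/24  (running -1/6)
⟨..|..⟩ = √(288/35)·(-1/6) = -0.478091

-0.478091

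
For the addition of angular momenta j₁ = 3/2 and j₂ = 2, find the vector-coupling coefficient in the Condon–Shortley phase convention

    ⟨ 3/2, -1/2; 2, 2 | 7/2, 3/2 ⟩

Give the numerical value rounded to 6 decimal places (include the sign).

+√(1/7) = +0.377964

j₁+j₂−J=0  J+j₁−j₂=3  J−j₁+j₂=4  j₁+j₂+J+1=8
(j₁±m₁, j₂±m₂, J±M) = (1,2,4,0,5,2)
P² = 2304/7
sum k=0..0:
  [0] +1/48 = 1/48
S = 1/48
C² = P²·S² = 1/7 ; C = +0.377964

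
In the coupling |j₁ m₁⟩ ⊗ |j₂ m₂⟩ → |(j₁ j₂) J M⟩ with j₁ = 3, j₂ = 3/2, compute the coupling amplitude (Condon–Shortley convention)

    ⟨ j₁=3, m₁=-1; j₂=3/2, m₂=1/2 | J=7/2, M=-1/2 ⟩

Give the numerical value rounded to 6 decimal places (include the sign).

√[8·1!5!2!/9! · 2!4!2!1!3!4!] = √(512/7)
  +(−1)^0/∏(0,1,4,2,1,0)! = 1/48  (running 1/48)
  +(−1)^1/∏(1,0,3,1,2,1)! = -1/12  (running -1/16)
⟨..|..⟩ = √(512/7)·(-1/16) = -0.534522

-0.534522  (= −√(2/7))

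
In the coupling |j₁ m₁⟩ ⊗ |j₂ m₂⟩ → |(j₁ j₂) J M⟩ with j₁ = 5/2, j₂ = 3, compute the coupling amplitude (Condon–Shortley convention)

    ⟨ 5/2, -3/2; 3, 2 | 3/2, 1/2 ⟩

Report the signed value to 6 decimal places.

j₁+j₂−J=4  J+j₁−j₂=1  J−j₁+j₂=2  j₁+j₂+J+1=8
(j₁±m₁, j₂±m₂, J±M) = (1,4,5,1,2,1)
P² = 192/7
sum k=3..4:
  [3] −1/12 = -1/12
  [4] +1/24 = 1/24
S = -1/24
C² = P²·S² = 1/21 ; C = -0.218218

−√(1/21) ≈ -0.218218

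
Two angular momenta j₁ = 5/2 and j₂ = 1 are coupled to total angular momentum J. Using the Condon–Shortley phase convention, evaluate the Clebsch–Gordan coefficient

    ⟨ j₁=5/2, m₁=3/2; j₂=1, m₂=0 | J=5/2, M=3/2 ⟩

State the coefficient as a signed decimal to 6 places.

triangle: 1!·4!·1!/7! = 24/5040
(j±m)!: 4!·1!·1!·1!·4!·1! = 576
prefactor² = (2J+1)·Δ·N² = 576/35
  k=0: +1/(0!·1!·1!·1!·3!·0!) = 1/6
  k=1: −1/(1!·0!·0!·0!·4!·1!) = -1/24
Σ = 1/8  ⇒  CG² = 576/35·1/8² = 9/35
CG = +√(9/35) = +0.507093

+0.507093  (= +√(9/35))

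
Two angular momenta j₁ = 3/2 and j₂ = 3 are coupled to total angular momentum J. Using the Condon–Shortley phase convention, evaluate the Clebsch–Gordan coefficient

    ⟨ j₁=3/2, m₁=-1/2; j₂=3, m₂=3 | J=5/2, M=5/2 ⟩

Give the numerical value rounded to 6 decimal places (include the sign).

+0.731925

triangle: 2!×1!×4!/8! = 48/40320
(j±m)!: 1!×2!×6!×0!×5!×0! = 172800
prefactor² = (2J+1)×Δ×N² = 8640/7
  k=2: +1/(2!×0!×0!×4!×1!×0!) = 1/48
Σ = 1/48  ⇒  CG² = 8640/7×1/48² = 15/28
CG = +√(15/28) = +0.731925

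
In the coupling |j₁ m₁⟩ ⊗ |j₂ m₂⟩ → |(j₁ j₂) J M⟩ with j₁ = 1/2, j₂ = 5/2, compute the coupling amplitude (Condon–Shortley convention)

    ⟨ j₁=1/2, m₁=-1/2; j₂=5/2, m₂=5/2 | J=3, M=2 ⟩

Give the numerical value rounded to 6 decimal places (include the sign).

+√(1/6) = +0.408248

triangle: 0!×1!×5!/7! = 120/5040
(j±m)!: 0!×1!×5!×0!×5!×1! = 14400
prefactor² = (2J+1)×Δ×N² = 2400
  k=0: +1/(0!×0!×1!×5!×0!×0!) = 1/120
Σ = 1/120  ⇒  CG² = 2400×1/120² = 1/6
CG = +√(1/6) = +0.408248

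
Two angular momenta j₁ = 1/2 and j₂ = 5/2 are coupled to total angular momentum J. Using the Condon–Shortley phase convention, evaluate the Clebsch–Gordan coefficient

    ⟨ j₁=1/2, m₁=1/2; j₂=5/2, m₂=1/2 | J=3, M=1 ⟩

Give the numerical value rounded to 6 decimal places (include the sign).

+0.816497  (= +√(2/3))

√[7·0!1!5!/7! · 1!0!3!2!4!2!] = √(96)
  +(−1)^0/∏(0,0,0,3,1,2)! = 1/12  (running 1/12)
⟨..|..⟩ = √(96)·(1/12) = +0.816497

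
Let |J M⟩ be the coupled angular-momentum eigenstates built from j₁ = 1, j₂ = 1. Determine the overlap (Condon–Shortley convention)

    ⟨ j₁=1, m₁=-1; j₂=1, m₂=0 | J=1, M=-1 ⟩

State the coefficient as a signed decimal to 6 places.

-0.707107

√[3·1!1!1!/4! · 0!2!1!1!0!2!] = √(1/2)
  +(−1)^1/∏(1,0,1,0,0,1)! = -1  (running -1)
⟨..|..⟩ = √(1/2)·(-1) = -0.707107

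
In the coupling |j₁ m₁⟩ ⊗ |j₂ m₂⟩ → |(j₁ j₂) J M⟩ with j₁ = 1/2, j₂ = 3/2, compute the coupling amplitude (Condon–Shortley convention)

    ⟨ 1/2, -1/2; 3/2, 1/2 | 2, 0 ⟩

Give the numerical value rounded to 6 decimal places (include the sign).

+0.707107  (= +√(1/2))

√[5·0!1!3!/5! · 0!1!2!1!2!2!] = √(2)
  +(−1)^0/∏(0,0,1,2,0,1)! = 1/2  (running 1/2)
⟨..|..⟩ = √(2)·(1/2) = +0.707107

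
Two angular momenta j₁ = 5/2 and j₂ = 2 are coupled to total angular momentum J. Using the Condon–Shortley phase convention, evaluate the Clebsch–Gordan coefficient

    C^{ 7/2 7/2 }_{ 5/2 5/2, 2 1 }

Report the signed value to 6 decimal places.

+√(5/9) = +0.745356

√[8·1!4!3!/9! · 5!0!3!1!7!0!] = √(11520)
  +(−1)^0/∏(0,1,0,3,4,0)! = 1/144  (running 1/144)
⟨..|..⟩ = √(11520)·(1/144) = +0.745356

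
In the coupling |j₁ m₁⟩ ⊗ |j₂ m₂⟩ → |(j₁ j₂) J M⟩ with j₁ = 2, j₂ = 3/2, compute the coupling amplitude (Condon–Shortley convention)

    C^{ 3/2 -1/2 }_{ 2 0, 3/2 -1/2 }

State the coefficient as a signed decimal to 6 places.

√[4·2!2!1!/6! · 2!2!1!2!1!2!] = √(16/45)
  +(−1)^0/∏(0,2,2,1,0,0)! = 1/4  (running 1/4)
  +(−1)^1/∏(1,1,1,0,1,1)! = -1  (running -3/4)
⟨..|..⟩ = √(16/45)·(-3/4) = -0.447214

−√(1/5) ≈ -0.447214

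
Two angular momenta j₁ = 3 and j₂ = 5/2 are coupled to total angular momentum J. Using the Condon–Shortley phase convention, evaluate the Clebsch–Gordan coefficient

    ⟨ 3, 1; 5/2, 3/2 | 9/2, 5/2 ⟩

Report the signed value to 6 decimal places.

√[10·1!5!4!/11! · 4!2!4!1!7!2!] = √(92160/11)
  +(−1)^0/∏(0,1,2,4,3,0)! = 1/288  (running 1/288)
  +(−1)^1/∏(1,0,1,3,4,1)! = -1/144  (running -1/288)
⟨..|..⟩ = √(92160/11)·(-1/288) = -0.317821

-0.317821  (= −√(10/99))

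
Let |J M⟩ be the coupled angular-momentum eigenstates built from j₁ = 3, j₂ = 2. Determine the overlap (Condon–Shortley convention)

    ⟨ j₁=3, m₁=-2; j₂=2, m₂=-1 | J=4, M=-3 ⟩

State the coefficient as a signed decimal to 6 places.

j₁+j₂−J=1  J+j₁−j₂=5  J−j₁+j₂=3  j₁+j₂+J+1=10
(j₁±m₁, j₂±m₂, J±M) = (1,5,1,3,1,7)
P² = 6480
sum k=0..1:
  [0] +1/240 = 1/240
  [1] −1/144 = -1/144
S = -1/360
C² = P²·S² = 1/20 ; C = -0.223607

-0.223607  (= −√(1/20))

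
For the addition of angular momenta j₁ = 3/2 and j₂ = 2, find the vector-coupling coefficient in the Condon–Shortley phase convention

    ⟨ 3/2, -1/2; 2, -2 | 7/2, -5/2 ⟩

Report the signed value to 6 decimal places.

j₁+j₂−J=0  J+j₁−j₂=3  J−j₁+j₂=4  j₁+j₂+J+1=8
(j₁±m₁, j₂±m₂, J±M) = (1,2,0,4,1,6)
P² = 6912/7
sum k=0..0:
  [0] +1/48 = 1/48
S = 1/48
C² = P²·S² = 3/7 ; C = +0.654654

+√(3/7) ≈ +0.654654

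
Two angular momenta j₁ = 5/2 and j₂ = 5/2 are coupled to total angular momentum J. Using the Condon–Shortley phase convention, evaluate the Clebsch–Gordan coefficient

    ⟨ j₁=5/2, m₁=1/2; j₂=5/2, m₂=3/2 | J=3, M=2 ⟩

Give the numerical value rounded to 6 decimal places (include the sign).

√[7·2!3!3!/9! · 3!2!4!1!5!1!] = √(48)
  +(−1)^1/∏(1,1,1,3,2,0)! = -1/12  (running -1/12)
  +(−1)^2/∏(2,0,0,2,3,1)! = 1/24  (running -1/24)
⟨..|..⟩ = √(48)·(-1/24) = -0.288675

−√(1/12) = -0.288675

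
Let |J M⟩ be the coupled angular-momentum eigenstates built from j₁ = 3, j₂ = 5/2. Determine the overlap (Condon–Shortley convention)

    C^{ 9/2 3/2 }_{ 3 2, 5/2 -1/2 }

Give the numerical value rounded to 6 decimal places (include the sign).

j₁+j₂−J=1  J+j₁−j₂=5  J−j₁+j₂=4  j₁+j₂+J+1=11
(j₁±m₁, j₂±m₂, J±M) = (5,1,2,3,6,3)
P² = 345600/77
sum k=0..1:
  [0] +1/96 = 1/96
  [1] −1/720 = -1/720
S = 13/1440
C² = P²·S² = 169/462 ; C = +0.604815

+0.604815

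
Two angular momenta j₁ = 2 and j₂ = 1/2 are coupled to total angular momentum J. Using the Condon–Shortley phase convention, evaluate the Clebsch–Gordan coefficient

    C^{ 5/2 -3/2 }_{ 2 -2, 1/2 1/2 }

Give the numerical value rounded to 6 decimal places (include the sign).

+√(1/5) ≈ +0.447214

triangle: 0!*4!*1!/6! = 24/720
(j±m)!: 0!*4!*1!*0!*1!*4! = 576
prefactor² = (2J+1)*Δ*N² = 576/5
  k=0: +1/(0!*0!*4!*1!*0!*0!) = 1/24
Σ = 1/24  ⇒  CG² = 576/5*1/24² = 1/5
CG = +√(1/5) = +0.447214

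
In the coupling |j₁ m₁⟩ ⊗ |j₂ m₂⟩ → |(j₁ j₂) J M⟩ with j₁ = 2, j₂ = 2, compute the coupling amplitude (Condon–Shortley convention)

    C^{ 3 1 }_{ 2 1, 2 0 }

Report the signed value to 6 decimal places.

+0.447214

√[7·1!3!3!/8! · 3!1!2!2!4!2!] = √(36/5)
  +(−1)^0/∏(0,1,1,2,2,1)! = 1/4  (running 1/4)
  +(−1)^1/∏(1,0,0,1,3,2)! = -1/12  (running 1/6)
⟨..|..⟩ = √(36/5)·(1/6) = +0.447214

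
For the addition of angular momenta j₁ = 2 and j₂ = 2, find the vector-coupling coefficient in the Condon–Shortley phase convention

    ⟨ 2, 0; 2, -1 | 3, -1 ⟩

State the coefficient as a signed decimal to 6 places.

+√(1/5) ≈ +0.447214

triangle: 1!·3!·3!/8! = 36/40320
(j±m)!: 2!·2!·1!·3!·2!·4! = 1152
prefactor² = (2J+1)·Δ·N² = 36/5
  k=0: +1/(0!·1!·2!·1!·1!·2!) = 1/4
  k=1: −1/(1!·0!·1!·0!·2!·3!) = -1/12
Σ = 1/6  ⇒  CG² = 36/5·1/6² = 1/5
CG = +√(1/5) = +0.447214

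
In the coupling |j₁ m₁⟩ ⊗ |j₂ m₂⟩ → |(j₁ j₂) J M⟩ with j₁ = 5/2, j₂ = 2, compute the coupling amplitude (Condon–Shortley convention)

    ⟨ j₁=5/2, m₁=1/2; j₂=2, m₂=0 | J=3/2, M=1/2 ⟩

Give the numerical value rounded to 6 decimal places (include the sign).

−√(2/35) = -0.239046

j₁+j₂−J=3  J+j₁−j₂=2  J−j₁+j₂=1  j₁+j₂+J+1=7
(j₁±m₁, j₂±m₂, J±M) = (3,2,2,2,2,1)
P² = 32/35
sum k=1..2:
  [1] −1/2 = -1/2
  [2] +1/4 = 1/4
S = -1/4
C² = P²·S² = 2/35 ; C = -0.239046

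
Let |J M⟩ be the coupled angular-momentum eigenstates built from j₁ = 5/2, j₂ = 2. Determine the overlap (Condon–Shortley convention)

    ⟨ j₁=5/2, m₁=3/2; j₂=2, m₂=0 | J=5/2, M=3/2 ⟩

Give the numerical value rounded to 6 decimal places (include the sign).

√[6·2!3!2!/8! · 4!1!2!2!4!1!] = √(288/35)
  +(−1)^0/∏(0,2,1,2,2,0)! = 1/8  (running 1/8)
  +(−1)^1/∏(1,1,0,1,3,1)! = -1/6  (running -1/24)
⟨..|..⟩ = √(288/35)·(-1/24) = -0.119523

−√(1/70) ≈ -0.119523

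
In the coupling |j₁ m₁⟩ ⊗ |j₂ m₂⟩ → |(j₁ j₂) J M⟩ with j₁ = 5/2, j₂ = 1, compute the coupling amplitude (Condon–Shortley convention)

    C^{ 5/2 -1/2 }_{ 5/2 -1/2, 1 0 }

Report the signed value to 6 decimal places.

j₁+j₂−J=1  J+j₁−j₂=4  J−j₁+j₂=1  j₁+j₂+J+1=7
(j₁±m₁, j₂±m₂, J±M) = (2,3,1,1,2,3)
P² = 144/35
sum k=0..1:
  [0] +1/6 = 1/6
  [1] −1/4 = -1/4
S = -1/12
C² = P²·S² = 1/35 ; C = -0.169031

-0.169031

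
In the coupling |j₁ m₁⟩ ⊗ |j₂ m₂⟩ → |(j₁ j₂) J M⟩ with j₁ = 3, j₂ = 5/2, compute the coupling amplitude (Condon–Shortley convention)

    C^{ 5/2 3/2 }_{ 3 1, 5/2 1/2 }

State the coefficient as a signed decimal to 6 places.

−√(1/35) = -0.169031

√[6·3!3!2!/9! · 4!2!3!2!4!1!] = √(576/35)
  +(−1)^1/∏(1,2,1,2,2,0)! = -1/8  (running -1/8)
  +(−1)^2/∏(2,1,0,1,3,1)! = 1/12  (running -1/24)
⟨..|..⟩ = √(576/35)·(-1/24) = -0.169031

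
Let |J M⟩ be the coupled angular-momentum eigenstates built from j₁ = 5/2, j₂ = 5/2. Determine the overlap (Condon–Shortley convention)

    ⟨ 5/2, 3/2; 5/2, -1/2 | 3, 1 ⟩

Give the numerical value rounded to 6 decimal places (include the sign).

+0.182574

triangle: 2!×3!×3!/9! = 72/362880
(j±m)!: 4!×1!×2!×3!×4!×2! = 13824
prefactor² = (2J+1)×Δ×N² = 96/5
  k=0: +1/(0!×2!×1!×2!×2!×1!) = 1/8
  k=1: −1/(1!×1!×0!×1!×3!×2!) = -1/12
Σ = 1/24  ⇒  CG² = 96/5×1/24² = 1/30
CG = +√(1/30) = +0.182574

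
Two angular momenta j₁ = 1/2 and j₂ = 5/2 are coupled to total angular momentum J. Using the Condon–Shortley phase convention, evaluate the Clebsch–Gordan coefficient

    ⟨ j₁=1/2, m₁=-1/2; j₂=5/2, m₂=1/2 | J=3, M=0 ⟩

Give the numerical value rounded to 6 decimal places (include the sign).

j₁+j₂−J=0  J+j₁−j₂=1  J−j₁+j₂=5  j₁+j₂+J+1=7
(j₁±m₁, j₂±m₂, J±M) = (0,1,3,2,3,3)
P² = 72
sum k=0..0:
  [0] +1/12 = 1/12
S = 1/12
C² = P²·S² = 1/2 ; C = +0.707107

+√(1/2) ≈ +0.707107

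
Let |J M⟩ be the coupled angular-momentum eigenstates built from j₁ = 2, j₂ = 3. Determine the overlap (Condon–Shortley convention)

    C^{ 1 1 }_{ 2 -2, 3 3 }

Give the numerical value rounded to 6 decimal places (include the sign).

triangle: 4!*0!*2!/7! = 48/5040
(j±m)!: 0!*4!*6!*0!*2!*0! = 34560
prefactor² = (2J+1)*Δ*N² = 6912/7
  k=4: +1/(4!*0!*0!*2!*0!*0!) = 1/48
Σ = 1/48  ⇒  CG² = 6912/7*1/48² = 3/7
CG = +√(3/7) = +0.654654

+0.654654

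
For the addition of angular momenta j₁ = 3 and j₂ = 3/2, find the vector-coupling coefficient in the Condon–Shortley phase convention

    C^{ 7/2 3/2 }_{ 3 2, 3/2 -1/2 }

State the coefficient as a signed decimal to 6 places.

+0.654654  (= +√(3/7))

triangle: 1!·5!·2!/9! = 240/362880
(j±m)!: 5!·1!·1!·2!·5!·2! = 57600
prefactor² = (2J+1)·Δ·N² = 6400/21
  k=0: +1/(0!·1!·1!·1!·4!·1!) = 1/24
  k=1: −1/(1!·0!·0!·0!·5!·2!) = -1/240
Σ = 3/80  ⇒  CG² = 6400/21·3/80² = 3/7
CG = +√(3/7) = +0.654654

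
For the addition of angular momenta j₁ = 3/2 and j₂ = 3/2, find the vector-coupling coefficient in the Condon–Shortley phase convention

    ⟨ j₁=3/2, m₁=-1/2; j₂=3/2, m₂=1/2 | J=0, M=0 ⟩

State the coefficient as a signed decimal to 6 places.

j₁+j₂−J=3  J+j₁−j₂=0  J−j₁+j₂=0  j₁+j₂+J+1=4
(j₁±m₁, j₂±m₂, J±M) = (1,2,2,1,0,0)
P² = 1
sum k=2..2:
  [2] +1/2 = 1/2
S = 1/2
C² = P²·S² = 1/4 ; C = +0.500000

+0.500000  (= +√(1/4))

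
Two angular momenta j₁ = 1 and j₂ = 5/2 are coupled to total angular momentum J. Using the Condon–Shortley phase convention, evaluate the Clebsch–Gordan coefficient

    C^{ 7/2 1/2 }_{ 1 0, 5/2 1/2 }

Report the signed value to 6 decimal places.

+√(4/7) ≈ +0.755929

√[8·0!2!5!/8! · 1!1!3!2!4!3!] = √(576/7)
  +(−1)^0/∏(0,0,1,3,1,2)! = 1/12  (running 1/12)
⟨..|..⟩ = √(576/7)·(1/12) = +0.755929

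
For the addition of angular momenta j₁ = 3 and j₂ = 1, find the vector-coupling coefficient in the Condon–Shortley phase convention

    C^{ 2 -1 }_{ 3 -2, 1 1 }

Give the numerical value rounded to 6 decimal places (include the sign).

triangle: 2!*4!*0!/7! = 48/5040
(j±m)!: 1!*5!*2!*0!*1!*3! = 1440
prefactor² = (2J+1)*Δ*N² = 480/7
  k=2: +1/(2!*0!*3!*0!*1!*0!) = 1/12
Σ = 1/12  ⇒  CG² = 480/7*1/12² = 10/21
CG = +√(10/21) = +0.690066

+0.690066  (= +√(10/21))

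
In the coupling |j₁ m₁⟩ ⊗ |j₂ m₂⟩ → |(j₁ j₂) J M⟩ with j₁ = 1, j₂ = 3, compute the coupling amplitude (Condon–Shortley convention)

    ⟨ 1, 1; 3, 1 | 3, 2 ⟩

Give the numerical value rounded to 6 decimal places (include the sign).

+0.645497

triangle: 1!*1!*5!/8! = 120/40320
(j±m)!: 2!*0!*4!*2!*5!*1! = 11520
prefactor² = (2J+1)*Δ*N² = 240
  k=0: +1/(0!*1!*0!*4!*1!*1!) = 1/24
Σ = 1/24  ⇒  CG² = 240*1/24² = 5/12
CG = +√(5/12) = +0.645497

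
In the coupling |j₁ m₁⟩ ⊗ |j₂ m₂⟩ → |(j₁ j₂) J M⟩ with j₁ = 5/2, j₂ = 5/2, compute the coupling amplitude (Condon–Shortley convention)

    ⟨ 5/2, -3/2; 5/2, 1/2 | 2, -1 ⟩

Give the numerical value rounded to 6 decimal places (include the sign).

triangle: 3!·2!·2!/8! = 24/40320
(j±m)!: 1!·4!·3!·2!·1!·3! = 1728
prefactor² = (2J+1)·Δ·N² = 36/7
  k=2: +1/(2!·1!·2!·1!·0!·1!) = 1/4
  k=3: −1/(3!·0!·1!·0!·1!·2!) = -1/12
Σ = 1/6  ⇒  CG² = 36/7·1/6² = 1/7
CG = +√(1/7) = +0.377964

+√(1/7) ≈ +0.377964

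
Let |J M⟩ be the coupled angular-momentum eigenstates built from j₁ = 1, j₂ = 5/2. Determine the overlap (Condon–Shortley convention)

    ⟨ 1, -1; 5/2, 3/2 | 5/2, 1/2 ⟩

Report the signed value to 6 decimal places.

−√(16/35) = -0.676123

√[6·1!1!4!/7! · 0!2!4!1!3!2!] = √(576/35)
  +(−1)^1/∏(1,0,1,3,0,1)! = -1/6  (running -1/6)
⟨..|..⟩ = √(576/35)·(-1/6) = -0.676123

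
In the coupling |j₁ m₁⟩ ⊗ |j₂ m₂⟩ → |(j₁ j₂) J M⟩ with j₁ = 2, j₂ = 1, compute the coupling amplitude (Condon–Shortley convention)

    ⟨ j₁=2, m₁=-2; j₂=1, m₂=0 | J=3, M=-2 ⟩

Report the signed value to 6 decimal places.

triangle: 0!·4!·2!/7! = 48/5040
(j±m)!: 0!·4!·1!·1!·1!·5! = 2880
prefactor² = (2J+1)·Δ·N² = 192
  k=0: +1/(0!·0!·4!·1!·0!·1!) = 1/24
Σ = 1/24  ⇒  CG² = 192·1/24² = 1/3
CG = +√(1/3) = +0.577350

+0.577350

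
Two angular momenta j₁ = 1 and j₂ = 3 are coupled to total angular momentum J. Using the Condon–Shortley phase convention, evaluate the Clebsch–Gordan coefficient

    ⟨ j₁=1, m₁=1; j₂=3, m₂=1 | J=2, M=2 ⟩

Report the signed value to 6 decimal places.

j₁+j₂−J=2  J+j₁−j₂=0  J−j₁+j₂=4  j₁+j₂+J+1=7
(j₁±m₁, j₂±m₂, J±M) = (2,0,4,2,4,0)
P² = 768/7
sum k=0..0:
  [0] +1/48 = 1/48
S = 1/48
C² = P²·S² = 1/21 ; C = +0.218218

+√(1/21) = +0.218218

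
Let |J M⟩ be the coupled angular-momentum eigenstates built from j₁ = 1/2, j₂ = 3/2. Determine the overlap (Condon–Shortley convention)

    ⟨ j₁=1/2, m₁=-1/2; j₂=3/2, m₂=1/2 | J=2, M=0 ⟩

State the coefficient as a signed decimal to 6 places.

triangle: 0!*1!*3!/5! = 6/120
(j±m)!: 0!*1!*2!*1!*2!*2! = 8
prefactor² = (2J+1)*Δ*N² = 2
  k=0: +1/(0!*0!*1!*2!*0!*1!) = 1/2
Σ = 1/2  ⇒  CG² = 2*1/2² = 1/2
CG = +√(1/2) = +0.707107

+0.707107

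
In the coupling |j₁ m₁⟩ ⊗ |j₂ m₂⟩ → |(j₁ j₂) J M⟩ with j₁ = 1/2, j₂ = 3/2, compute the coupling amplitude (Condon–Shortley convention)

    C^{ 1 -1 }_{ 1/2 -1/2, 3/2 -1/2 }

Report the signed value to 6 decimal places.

triangle: 1!×0!×2!/4! = 2/24
(j±m)!: 0!×1!×1!×2!×0!×2! = 4
prefactor² = (2J+1)×Δ×N² = 1
  k=1: −1/(1!×0!×0!×0!×0!×2!) = -1/2
Σ = -1/2  ⇒  CG² = 1×(-1/2)² = 1/4
CG = −√(1/4) = -0.500000

−√(1/4) = -0.500000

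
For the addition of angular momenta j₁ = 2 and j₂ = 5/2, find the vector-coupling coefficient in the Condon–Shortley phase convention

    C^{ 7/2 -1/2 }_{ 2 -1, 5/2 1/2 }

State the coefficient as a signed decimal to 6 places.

triangle: 1!×3!×4!/9! = 144/362880
(j±m)!: 1!×3!×3!×2!×3!×4! = 10368
prefactor² = (2J+1)×Δ×N² = 1152/35
  k=0: +1/(0!×1!×3!×3!×0!×1!) = 1/36
  k=1: −1/(1!×0!×2!×2!×1!×2!) = -1/8
Σ = -7/72  ⇒  CG² = 1152/35×(-7/72)² = 14/45
CG = −√(14/45) = -0.557773

-0.557773  (= −√(14/45))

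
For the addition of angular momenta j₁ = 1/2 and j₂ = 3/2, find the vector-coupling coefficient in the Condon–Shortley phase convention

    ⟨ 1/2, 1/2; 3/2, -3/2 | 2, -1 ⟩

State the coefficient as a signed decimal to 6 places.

j₁+j₂−J=0  J+j₁−j₂=1  J−j₁+j₂=3  j₁+j₂+J+1=5
(j₁±m₁, j₂±m₂, J±M) = (1,0,0,3,1,3)
P² = 9
sum k=0..0:
  [0] +1/6 = 1/6
S = 1/6
C² = P²·S² = 1/4 ; C = +0.500000

+0.500000  (= +√(1/4))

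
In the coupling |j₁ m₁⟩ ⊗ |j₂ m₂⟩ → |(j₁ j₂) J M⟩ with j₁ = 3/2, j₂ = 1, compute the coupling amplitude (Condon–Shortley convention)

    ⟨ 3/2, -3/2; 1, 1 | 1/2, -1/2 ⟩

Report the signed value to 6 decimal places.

j₁+j₂−J=2  J+j₁−j₂=1  J−j₁+j₂=0  j₁+j₂+J+1=4
(j₁±m₁, j₂±m₂, J±M) = (0,3,2,0,0,1)
P² = 2
sum k=2..2:
  [2] +1/2 = 1/2
S = 1/2
C² = P²·S² = 1/2 ; C = +0.707107

+√(1/2) ≈ +0.707107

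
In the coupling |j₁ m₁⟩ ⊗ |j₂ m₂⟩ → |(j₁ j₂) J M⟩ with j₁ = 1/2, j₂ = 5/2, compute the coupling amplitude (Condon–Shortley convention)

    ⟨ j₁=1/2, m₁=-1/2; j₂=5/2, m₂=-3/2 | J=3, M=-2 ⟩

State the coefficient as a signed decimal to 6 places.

+0.912871  (= +√(5/6))

√[7·0!1!5!/7! · 0!1!1!4!1!5!] = √(480)
  +(−1)^0/∏(0,0,1,1,0,4)! = 1/24  (running 1/24)
⟨..|..⟩ = √(480)·(1/24) = +0.912871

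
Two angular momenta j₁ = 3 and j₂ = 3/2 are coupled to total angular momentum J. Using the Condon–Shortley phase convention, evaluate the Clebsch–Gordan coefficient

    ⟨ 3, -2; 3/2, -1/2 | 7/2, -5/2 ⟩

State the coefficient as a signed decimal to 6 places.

−√(1/7) ≈ -0.377964

triangle: 1!·5!·2!/9! = 240/362880
(j±m)!: 1!·5!·1!·2!·1!·6! = 172800
prefactor² = (2J+1)·Δ·N² = 6400/7
  k=0: +1/(0!·1!·5!·1!·0!·1!) = 1/120
  k=1: −1/(1!·0!·4!·0!·1!·2!) = -1/48
Σ = -1/80  ⇒  CG² = 6400/7·(-1/80)² = 1/7
CG = −√(1/7) = -0.377964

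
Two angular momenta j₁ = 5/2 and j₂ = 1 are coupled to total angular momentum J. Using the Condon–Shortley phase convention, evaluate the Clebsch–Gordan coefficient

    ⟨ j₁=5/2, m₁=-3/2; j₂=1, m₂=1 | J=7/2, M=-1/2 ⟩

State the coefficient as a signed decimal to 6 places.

+0.377964  (= +√(1/7))

j₁+j₂−J=0  J+j₁−j₂=5  J−j₁+j₂=2  j₁+j₂+J+1=8
(j₁±m₁, j₂±m₂, J±M) = (1,4,2,0,3,4)
P² = 2304/7
sum k=0..0:
  [0] +1/48 = 1/48
S = 1/48
C² = P²·S² = 1/7 ; C = +0.377964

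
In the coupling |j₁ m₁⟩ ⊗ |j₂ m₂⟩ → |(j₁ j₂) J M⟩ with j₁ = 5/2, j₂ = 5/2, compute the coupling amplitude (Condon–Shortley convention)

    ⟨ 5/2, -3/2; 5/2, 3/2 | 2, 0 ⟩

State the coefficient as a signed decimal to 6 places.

-0.109109  (= −√(1/84))

√[5·3!2!2!/8! · 1!4!4!1!2!2!] = √(48/7)
  +(−1)^2/∏(2,1,2,2,0,0)! = 1/8  (running 1/8)
  +(−1)^3/∏(3,0,1,1,1,1)! = -1/6  (running -1/24)
⟨..|..⟩ = √(48/7)·(-1/24) = -0.109109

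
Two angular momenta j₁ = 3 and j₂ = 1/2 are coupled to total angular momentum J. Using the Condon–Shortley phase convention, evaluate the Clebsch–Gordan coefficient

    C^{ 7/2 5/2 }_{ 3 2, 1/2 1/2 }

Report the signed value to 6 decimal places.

+0.925820

√[8·0!6!1!/8! · 5!1!1!0!6!1!] = √(86400/7)
  +(−1)^0/∏(0,0,1,1,5,0)! = 1/120  (running 1/120)
⟨..|..⟩ = √(86400/7)·(1/120) = +0.925820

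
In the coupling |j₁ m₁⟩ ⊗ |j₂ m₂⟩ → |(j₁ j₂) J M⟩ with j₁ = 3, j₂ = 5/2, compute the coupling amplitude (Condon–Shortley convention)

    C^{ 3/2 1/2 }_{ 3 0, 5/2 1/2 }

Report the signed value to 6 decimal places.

triangle: 4!×2!×1!/8! = 48/40320
(j±m)!: 3!×3!×3!×2!×2!×1! = 864
prefactor² = (2J+1)×Δ×N² = 144/35
  k=2: +1/(2!×2!×1!×1!×1!×0!) = 1/4
  k=3: −1/(3!×1!×0!×0!×2!×1!) = -1/12
Σ = 1/6  ⇒  CG² = 144/35×1/6² = 4/35
CG = +√(4/35) = +0.338062

+√(4/35) = +0.338062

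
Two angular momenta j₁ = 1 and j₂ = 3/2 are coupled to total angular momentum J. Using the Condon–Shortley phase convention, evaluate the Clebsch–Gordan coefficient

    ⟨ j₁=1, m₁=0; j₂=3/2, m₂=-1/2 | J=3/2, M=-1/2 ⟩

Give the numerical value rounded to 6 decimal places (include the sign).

+√(1/15) ≈ +0.258199

j₁+j₂−J=1  J+j₁−j₂=1  J−j₁+j₂=2  j₁+j₂+J+1=5
(j₁±m₁, j₂±m₂, J±M) = (1,1,1,2,1,2)
P² = 4/15
sum k=0..1:
  [0] +1/1 = 1
  [1] −1/2 = -1/2
S = 1/2
C² = P²·S² = 1/15 ; C = +0.258199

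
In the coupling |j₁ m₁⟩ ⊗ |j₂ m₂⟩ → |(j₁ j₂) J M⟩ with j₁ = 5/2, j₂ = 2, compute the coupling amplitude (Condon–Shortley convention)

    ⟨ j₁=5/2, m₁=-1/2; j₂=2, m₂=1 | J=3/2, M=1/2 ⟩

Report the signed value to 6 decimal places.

j₁+j₂−J=3  J+j₁−j₂=2  J−j₁+j₂=1  j₁+j₂+J+1=7
(j₁±m₁, j₂±m₂, J±M) = (2,3,3,1,2,1)
P² = 48/35
sum k=2..3:
  [2] +1/2 = 1/2
  [3] −1/12 = -1/12
S = 5/12
C² = P²·S² = 5/21 ; C = +0.487950

+0.487950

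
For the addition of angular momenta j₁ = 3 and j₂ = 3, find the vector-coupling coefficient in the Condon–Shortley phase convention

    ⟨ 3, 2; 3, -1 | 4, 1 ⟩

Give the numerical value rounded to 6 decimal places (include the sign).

+√(16/77) = +0.455842

triangle: 2!*4!*4!/11! = 1152/39916800
(j±m)!: 5!*1!*2!*4!*5!*3! = 4147200
prefactor² = (2J+1)*Δ*N² = 82944/77
  k=0: +1/(0!*2!*1!*2!*3!*2!) = 1/48
  k=1: −1/(1!*1!*0!*1!*4!*3!) = -1/144
Σ = 1/72  ⇒  CG² = 82944/77*1/72² = 16/77
CG = +√(16/77) = +0.455842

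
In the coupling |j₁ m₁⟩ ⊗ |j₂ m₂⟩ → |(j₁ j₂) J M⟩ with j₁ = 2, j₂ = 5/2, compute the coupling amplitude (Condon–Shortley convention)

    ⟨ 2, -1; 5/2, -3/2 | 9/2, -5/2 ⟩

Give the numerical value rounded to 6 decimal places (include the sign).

triangle: 0!×4!×5!/10! = 2880/3628800
(j±m)!: 1!×3!×1!×4!×2!×7! = 1451520
prefactor² = (2J+1)×Δ×N² = 11520
  k=0: +1/(0!×0!×3!×1!×1!×4!) = 1/144
Σ = 1/144  ⇒  CG² = 11520×1/144² = 5/9
CG = +√(5/9) = +0.745356

+√(5/9) = +0.745356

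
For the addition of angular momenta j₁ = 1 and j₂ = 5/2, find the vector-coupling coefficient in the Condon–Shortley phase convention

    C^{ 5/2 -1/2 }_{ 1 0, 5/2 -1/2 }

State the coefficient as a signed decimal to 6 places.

+0.169031

√[6·1!1!4!/7! · 1!1!2!3!2!3!] = √(144/35)
  +(−1)^0/∏(0,1,1,2,0,2)! = 1/4  (running 1/4)
  +(−1)^1/∏(1,0,0,1,1,3)! = -1/6  (running 1/12)
⟨..|..⟩ = √(144/35)·(1/12) = +0.169031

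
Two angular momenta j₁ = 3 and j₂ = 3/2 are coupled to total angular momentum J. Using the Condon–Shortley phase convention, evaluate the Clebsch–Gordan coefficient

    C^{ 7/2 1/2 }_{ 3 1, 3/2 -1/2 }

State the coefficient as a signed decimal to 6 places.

√[8·1!5!2!/9! · 4!2!1!2!4!3!] = √(512/7)
  +(−1)^0/∏(0,1,2,1,3,1)! = 1/12  (running 1/12)
  +(−1)^1/∏(1,0,1,0,4,2)! = -1/48  (running 1/16)
⟨..|..⟩ = √(512/7)·(1/16) = +0.534522

+0.534522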